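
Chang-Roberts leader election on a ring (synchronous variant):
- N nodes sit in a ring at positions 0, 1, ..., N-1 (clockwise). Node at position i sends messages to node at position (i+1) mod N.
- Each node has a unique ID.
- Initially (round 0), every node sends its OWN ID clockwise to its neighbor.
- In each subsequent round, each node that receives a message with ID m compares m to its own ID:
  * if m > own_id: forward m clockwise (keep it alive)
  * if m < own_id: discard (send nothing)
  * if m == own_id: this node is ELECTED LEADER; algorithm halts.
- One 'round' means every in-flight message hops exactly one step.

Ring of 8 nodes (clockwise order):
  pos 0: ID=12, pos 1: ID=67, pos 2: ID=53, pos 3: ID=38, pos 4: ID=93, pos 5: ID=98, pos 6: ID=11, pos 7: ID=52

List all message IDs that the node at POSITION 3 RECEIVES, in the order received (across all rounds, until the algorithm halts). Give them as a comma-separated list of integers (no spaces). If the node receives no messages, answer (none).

Round 1: pos1(id67) recv 12: drop; pos2(id53) recv 67: fwd; pos3(id38) recv 53: fwd; pos4(id93) recv 38: drop; pos5(id98) recv 93: drop; pos6(id11) recv 98: fwd; pos7(id52) recv 11: drop; pos0(id12) recv 52: fwd
Round 2: pos3(id38) recv 67: fwd; pos4(id93) recv 53: drop; pos7(id52) recv 98: fwd; pos1(id67) recv 52: drop
Round 3: pos4(id93) recv 67: drop; pos0(id12) recv 98: fwd
Round 4: pos1(id67) recv 98: fwd
Round 5: pos2(id53) recv 98: fwd
Round 6: pos3(id38) recv 98: fwd
Round 7: pos4(id93) recv 98: fwd
Round 8: pos5(id98) recv 98: ELECTED

Answer: 53,67,98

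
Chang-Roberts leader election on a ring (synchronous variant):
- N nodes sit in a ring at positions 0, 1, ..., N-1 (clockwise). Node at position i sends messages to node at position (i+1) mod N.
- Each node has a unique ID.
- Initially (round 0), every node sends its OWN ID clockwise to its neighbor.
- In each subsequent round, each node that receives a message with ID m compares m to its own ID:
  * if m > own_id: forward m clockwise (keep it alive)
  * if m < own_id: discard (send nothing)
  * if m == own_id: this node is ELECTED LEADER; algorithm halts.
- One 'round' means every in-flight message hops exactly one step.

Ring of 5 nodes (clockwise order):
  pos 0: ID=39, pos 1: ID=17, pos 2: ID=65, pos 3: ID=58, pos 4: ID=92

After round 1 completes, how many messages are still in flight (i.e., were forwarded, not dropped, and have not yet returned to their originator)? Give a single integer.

Round 1: pos1(id17) recv 39: fwd; pos2(id65) recv 17: drop; pos3(id58) recv 65: fwd; pos4(id92) recv 58: drop; pos0(id39) recv 92: fwd
After round 1: 3 messages still in flight

Answer: 3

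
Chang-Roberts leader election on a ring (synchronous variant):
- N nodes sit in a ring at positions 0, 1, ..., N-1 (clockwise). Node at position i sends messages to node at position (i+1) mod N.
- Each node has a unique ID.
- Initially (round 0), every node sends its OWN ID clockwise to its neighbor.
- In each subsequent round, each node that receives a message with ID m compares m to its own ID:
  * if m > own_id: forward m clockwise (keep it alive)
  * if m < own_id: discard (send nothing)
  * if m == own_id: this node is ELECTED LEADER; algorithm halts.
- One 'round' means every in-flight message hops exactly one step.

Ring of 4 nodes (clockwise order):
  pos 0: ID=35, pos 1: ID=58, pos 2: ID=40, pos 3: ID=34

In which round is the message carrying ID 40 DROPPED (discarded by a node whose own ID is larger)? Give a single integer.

Round 1: pos1(id58) recv 35: drop; pos2(id40) recv 58: fwd; pos3(id34) recv 40: fwd; pos0(id35) recv 34: drop
Round 2: pos3(id34) recv 58: fwd; pos0(id35) recv 40: fwd
Round 3: pos0(id35) recv 58: fwd; pos1(id58) recv 40: drop
Round 4: pos1(id58) recv 58: ELECTED
Message ID 40 originates at pos 2; dropped at pos 1 in round 3

Answer: 3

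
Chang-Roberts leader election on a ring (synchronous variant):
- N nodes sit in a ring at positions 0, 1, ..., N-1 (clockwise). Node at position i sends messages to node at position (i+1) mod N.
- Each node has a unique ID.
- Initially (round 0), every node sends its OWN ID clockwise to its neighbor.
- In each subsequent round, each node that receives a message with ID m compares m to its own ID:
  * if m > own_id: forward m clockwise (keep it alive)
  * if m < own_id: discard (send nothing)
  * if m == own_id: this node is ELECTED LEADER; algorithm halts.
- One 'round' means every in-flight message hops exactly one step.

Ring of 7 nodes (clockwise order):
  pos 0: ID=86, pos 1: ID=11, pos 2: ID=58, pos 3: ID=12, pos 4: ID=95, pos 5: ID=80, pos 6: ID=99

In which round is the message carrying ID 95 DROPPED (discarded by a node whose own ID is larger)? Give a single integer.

Round 1: pos1(id11) recv 86: fwd; pos2(id58) recv 11: drop; pos3(id12) recv 58: fwd; pos4(id95) recv 12: drop; pos5(id80) recv 95: fwd; pos6(id99) recv 80: drop; pos0(id86) recv 99: fwd
Round 2: pos2(id58) recv 86: fwd; pos4(id95) recv 58: drop; pos6(id99) recv 95: drop; pos1(id11) recv 99: fwd
Round 3: pos3(id12) recv 86: fwd; pos2(id58) recv 99: fwd
Round 4: pos4(id95) recv 86: drop; pos3(id12) recv 99: fwd
Round 5: pos4(id95) recv 99: fwd
Round 6: pos5(id80) recv 99: fwd
Round 7: pos6(id99) recv 99: ELECTED
Message ID 95 originates at pos 4; dropped at pos 6 in round 2

Answer: 2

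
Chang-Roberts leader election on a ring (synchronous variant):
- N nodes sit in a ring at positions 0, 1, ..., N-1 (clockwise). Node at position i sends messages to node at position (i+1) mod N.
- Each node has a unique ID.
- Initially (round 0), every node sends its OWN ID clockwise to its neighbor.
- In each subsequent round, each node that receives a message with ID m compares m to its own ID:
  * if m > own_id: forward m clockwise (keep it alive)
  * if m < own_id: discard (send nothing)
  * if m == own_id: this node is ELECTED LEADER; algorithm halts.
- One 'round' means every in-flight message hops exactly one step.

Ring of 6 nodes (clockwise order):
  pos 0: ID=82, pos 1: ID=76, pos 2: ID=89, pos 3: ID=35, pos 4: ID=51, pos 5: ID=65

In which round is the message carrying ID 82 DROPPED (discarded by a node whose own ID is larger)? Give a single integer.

Answer: 2

Derivation:
Round 1: pos1(id76) recv 82: fwd; pos2(id89) recv 76: drop; pos3(id35) recv 89: fwd; pos4(id51) recv 35: drop; pos5(id65) recv 51: drop; pos0(id82) recv 65: drop
Round 2: pos2(id89) recv 82: drop; pos4(id51) recv 89: fwd
Round 3: pos5(id65) recv 89: fwd
Round 4: pos0(id82) recv 89: fwd
Round 5: pos1(id76) recv 89: fwd
Round 6: pos2(id89) recv 89: ELECTED
Message ID 82 originates at pos 0; dropped at pos 2 in round 2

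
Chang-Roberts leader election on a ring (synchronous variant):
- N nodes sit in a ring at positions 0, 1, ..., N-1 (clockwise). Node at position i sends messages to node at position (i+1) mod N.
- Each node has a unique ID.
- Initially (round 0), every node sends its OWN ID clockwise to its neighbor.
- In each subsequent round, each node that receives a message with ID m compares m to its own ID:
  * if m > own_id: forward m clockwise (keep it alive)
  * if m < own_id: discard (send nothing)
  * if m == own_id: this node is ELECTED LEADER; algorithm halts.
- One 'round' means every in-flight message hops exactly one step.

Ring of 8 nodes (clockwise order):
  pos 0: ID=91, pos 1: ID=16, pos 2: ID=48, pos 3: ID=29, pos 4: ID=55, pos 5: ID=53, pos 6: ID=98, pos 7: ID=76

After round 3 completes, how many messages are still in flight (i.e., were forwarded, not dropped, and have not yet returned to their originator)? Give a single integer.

Round 1: pos1(id16) recv 91: fwd; pos2(id48) recv 16: drop; pos3(id29) recv 48: fwd; pos4(id55) recv 29: drop; pos5(id53) recv 55: fwd; pos6(id98) recv 53: drop; pos7(id76) recv 98: fwd; pos0(id91) recv 76: drop
Round 2: pos2(id48) recv 91: fwd; pos4(id55) recv 48: drop; pos6(id98) recv 55: drop; pos0(id91) recv 98: fwd
Round 3: pos3(id29) recv 91: fwd; pos1(id16) recv 98: fwd
After round 3: 2 messages still in flight

Answer: 2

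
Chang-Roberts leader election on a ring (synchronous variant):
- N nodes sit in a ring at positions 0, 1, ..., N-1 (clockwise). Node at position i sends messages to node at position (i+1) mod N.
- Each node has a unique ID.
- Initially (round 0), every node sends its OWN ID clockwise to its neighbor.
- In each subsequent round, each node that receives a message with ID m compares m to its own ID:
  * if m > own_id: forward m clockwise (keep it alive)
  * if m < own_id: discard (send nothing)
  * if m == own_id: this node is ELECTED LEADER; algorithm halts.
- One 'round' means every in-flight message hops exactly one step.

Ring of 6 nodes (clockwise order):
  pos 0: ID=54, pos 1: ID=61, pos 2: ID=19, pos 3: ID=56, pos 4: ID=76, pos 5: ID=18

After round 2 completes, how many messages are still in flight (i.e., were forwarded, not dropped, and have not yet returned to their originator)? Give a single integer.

Answer: 2

Derivation:
Round 1: pos1(id61) recv 54: drop; pos2(id19) recv 61: fwd; pos3(id56) recv 19: drop; pos4(id76) recv 56: drop; pos5(id18) recv 76: fwd; pos0(id54) recv 18: drop
Round 2: pos3(id56) recv 61: fwd; pos0(id54) recv 76: fwd
After round 2: 2 messages still in flight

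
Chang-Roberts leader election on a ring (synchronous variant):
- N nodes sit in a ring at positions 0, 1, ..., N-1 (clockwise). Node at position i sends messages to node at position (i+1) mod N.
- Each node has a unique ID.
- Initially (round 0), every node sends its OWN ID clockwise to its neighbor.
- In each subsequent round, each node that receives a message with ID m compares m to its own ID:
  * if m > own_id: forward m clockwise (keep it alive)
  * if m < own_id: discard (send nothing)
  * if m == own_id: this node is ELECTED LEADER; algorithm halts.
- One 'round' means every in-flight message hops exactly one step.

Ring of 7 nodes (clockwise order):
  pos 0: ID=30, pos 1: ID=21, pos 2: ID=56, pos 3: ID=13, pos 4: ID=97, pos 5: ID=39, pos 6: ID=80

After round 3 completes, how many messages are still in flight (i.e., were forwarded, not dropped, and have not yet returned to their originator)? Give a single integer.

Answer: 2

Derivation:
Round 1: pos1(id21) recv 30: fwd; pos2(id56) recv 21: drop; pos3(id13) recv 56: fwd; pos4(id97) recv 13: drop; pos5(id39) recv 97: fwd; pos6(id80) recv 39: drop; pos0(id30) recv 80: fwd
Round 2: pos2(id56) recv 30: drop; pos4(id97) recv 56: drop; pos6(id80) recv 97: fwd; pos1(id21) recv 80: fwd
Round 3: pos0(id30) recv 97: fwd; pos2(id56) recv 80: fwd
After round 3: 2 messages still in flight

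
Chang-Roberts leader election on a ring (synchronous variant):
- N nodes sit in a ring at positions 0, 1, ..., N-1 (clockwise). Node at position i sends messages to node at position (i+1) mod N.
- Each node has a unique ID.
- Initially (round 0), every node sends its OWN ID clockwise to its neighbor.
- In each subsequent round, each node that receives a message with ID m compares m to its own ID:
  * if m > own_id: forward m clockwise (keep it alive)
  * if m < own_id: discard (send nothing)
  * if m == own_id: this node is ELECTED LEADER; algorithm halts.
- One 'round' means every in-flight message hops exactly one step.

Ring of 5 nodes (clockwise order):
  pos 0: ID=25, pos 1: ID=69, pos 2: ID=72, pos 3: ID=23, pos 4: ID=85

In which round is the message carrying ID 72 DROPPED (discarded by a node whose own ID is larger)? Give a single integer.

Answer: 2

Derivation:
Round 1: pos1(id69) recv 25: drop; pos2(id72) recv 69: drop; pos3(id23) recv 72: fwd; pos4(id85) recv 23: drop; pos0(id25) recv 85: fwd
Round 2: pos4(id85) recv 72: drop; pos1(id69) recv 85: fwd
Round 3: pos2(id72) recv 85: fwd
Round 4: pos3(id23) recv 85: fwd
Round 5: pos4(id85) recv 85: ELECTED
Message ID 72 originates at pos 2; dropped at pos 4 in round 2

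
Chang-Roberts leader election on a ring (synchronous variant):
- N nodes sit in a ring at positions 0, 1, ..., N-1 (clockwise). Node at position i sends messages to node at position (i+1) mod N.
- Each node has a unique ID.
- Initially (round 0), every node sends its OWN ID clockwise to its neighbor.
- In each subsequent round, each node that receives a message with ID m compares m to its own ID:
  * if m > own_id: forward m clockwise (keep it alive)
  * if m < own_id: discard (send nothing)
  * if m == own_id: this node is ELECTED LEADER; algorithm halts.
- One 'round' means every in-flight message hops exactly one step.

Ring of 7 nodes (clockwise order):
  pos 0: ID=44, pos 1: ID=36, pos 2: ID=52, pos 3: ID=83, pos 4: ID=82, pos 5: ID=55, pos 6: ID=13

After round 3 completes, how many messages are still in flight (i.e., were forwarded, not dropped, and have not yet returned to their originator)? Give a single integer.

Round 1: pos1(id36) recv 44: fwd; pos2(id52) recv 36: drop; pos3(id83) recv 52: drop; pos4(id82) recv 83: fwd; pos5(id55) recv 82: fwd; pos6(id13) recv 55: fwd; pos0(id44) recv 13: drop
Round 2: pos2(id52) recv 44: drop; pos5(id55) recv 83: fwd; pos6(id13) recv 82: fwd; pos0(id44) recv 55: fwd
Round 3: pos6(id13) recv 83: fwd; pos0(id44) recv 82: fwd; pos1(id36) recv 55: fwd
After round 3: 3 messages still in flight

Answer: 3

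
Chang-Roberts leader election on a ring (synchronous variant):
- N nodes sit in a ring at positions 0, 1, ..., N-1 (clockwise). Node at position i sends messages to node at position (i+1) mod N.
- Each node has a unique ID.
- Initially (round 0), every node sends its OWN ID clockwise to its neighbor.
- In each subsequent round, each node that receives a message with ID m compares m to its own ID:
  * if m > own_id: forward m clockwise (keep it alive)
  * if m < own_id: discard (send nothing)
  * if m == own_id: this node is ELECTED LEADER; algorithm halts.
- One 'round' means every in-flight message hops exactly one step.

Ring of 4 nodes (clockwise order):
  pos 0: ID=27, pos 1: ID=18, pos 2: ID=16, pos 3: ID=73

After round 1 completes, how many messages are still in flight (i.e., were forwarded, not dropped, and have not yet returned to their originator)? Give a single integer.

Answer: 3

Derivation:
Round 1: pos1(id18) recv 27: fwd; pos2(id16) recv 18: fwd; pos3(id73) recv 16: drop; pos0(id27) recv 73: fwd
After round 1: 3 messages still in flight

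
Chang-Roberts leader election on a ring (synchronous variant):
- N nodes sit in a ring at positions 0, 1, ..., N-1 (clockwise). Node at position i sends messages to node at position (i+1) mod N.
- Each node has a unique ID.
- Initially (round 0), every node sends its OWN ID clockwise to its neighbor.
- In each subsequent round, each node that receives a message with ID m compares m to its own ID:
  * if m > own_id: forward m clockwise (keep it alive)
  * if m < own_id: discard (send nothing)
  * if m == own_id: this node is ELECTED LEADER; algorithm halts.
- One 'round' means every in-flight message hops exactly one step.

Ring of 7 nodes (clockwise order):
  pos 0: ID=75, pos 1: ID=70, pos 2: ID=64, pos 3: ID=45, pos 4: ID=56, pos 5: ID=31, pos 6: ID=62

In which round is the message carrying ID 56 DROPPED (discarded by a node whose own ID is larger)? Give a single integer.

Round 1: pos1(id70) recv 75: fwd; pos2(id64) recv 70: fwd; pos3(id45) recv 64: fwd; pos4(id56) recv 45: drop; pos5(id31) recv 56: fwd; pos6(id62) recv 31: drop; pos0(id75) recv 62: drop
Round 2: pos2(id64) recv 75: fwd; pos3(id45) recv 70: fwd; pos4(id56) recv 64: fwd; pos6(id62) recv 56: drop
Round 3: pos3(id45) recv 75: fwd; pos4(id56) recv 70: fwd; pos5(id31) recv 64: fwd
Round 4: pos4(id56) recv 75: fwd; pos5(id31) recv 70: fwd; pos6(id62) recv 64: fwd
Round 5: pos5(id31) recv 75: fwd; pos6(id62) recv 70: fwd; pos0(id75) recv 64: drop
Round 6: pos6(id62) recv 75: fwd; pos0(id75) recv 70: drop
Round 7: pos0(id75) recv 75: ELECTED
Message ID 56 originates at pos 4; dropped at pos 6 in round 2

Answer: 2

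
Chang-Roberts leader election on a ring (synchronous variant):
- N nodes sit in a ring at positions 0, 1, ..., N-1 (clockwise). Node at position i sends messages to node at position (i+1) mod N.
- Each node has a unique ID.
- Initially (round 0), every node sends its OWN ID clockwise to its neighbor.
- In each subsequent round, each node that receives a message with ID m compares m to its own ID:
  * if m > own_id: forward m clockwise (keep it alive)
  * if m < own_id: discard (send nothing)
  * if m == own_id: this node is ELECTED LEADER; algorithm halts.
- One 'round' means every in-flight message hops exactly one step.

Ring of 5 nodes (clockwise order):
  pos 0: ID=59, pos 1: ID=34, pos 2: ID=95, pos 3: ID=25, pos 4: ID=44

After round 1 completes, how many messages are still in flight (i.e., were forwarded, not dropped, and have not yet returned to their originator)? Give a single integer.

Answer: 2

Derivation:
Round 1: pos1(id34) recv 59: fwd; pos2(id95) recv 34: drop; pos3(id25) recv 95: fwd; pos4(id44) recv 25: drop; pos0(id59) recv 44: drop
After round 1: 2 messages still in flight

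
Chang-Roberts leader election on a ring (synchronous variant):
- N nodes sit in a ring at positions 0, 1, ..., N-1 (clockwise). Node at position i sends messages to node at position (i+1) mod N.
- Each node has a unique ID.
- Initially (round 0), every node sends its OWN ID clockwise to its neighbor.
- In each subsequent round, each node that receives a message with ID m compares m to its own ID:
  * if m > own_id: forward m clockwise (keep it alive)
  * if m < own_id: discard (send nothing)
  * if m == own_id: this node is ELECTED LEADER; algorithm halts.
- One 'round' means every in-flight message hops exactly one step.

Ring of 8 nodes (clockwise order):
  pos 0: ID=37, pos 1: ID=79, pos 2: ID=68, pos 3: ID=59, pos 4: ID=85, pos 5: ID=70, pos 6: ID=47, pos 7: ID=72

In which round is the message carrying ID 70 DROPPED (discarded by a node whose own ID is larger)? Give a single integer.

Answer: 2

Derivation:
Round 1: pos1(id79) recv 37: drop; pos2(id68) recv 79: fwd; pos3(id59) recv 68: fwd; pos4(id85) recv 59: drop; pos5(id70) recv 85: fwd; pos6(id47) recv 70: fwd; pos7(id72) recv 47: drop; pos0(id37) recv 72: fwd
Round 2: pos3(id59) recv 79: fwd; pos4(id85) recv 68: drop; pos6(id47) recv 85: fwd; pos7(id72) recv 70: drop; pos1(id79) recv 72: drop
Round 3: pos4(id85) recv 79: drop; pos7(id72) recv 85: fwd
Round 4: pos0(id37) recv 85: fwd
Round 5: pos1(id79) recv 85: fwd
Round 6: pos2(id68) recv 85: fwd
Round 7: pos3(id59) recv 85: fwd
Round 8: pos4(id85) recv 85: ELECTED
Message ID 70 originates at pos 5; dropped at pos 7 in round 2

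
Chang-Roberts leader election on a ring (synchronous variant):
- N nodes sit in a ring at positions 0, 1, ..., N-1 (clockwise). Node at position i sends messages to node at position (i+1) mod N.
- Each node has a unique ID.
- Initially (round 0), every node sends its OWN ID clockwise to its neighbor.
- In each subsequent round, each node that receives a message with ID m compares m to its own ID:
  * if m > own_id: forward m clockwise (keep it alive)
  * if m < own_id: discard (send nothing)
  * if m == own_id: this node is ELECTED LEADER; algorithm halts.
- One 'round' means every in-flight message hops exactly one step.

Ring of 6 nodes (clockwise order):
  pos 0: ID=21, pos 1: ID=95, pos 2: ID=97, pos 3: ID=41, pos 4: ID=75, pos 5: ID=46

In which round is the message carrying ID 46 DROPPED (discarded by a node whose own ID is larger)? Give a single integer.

Answer: 2

Derivation:
Round 1: pos1(id95) recv 21: drop; pos2(id97) recv 95: drop; pos3(id41) recv 97: fwd; pos4(id75) recv 41: drop; pos5(id46) recv 75: fwd; pos0(id21) recv 46: fwd
Round 2: pos4(id75) recv 97: fwd; pos0(id21) recv 75: fwd; pos1(id95) recv 46: drop
Round 3: pos5(id46) recv 97: fwd; pos1(id95) recv 75: drop
Round 4: pos0(id21) recv 97: fwd
Round 5: pos1(id95) recv 97: fwd
Round 6: pos2(id97) recv 97: ELECTED
Message ID 46 originates at pos 5; dropped at pos 1 in round 2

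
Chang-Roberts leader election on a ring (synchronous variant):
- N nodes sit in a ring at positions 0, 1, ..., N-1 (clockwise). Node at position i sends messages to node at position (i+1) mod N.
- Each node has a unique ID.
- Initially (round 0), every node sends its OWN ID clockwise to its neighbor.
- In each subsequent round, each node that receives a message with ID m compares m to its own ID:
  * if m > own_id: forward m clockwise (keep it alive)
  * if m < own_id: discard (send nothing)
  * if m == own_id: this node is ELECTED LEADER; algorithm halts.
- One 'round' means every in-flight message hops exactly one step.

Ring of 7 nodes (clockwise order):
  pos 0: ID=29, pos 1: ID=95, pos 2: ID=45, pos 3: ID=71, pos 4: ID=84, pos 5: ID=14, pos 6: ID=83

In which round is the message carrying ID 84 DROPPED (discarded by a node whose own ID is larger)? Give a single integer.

Answer: 4

Derivation:
Round 1: pos1(id95) recv 29: drop; pos2(id45) recv 95: fwd; pos3(id71) recv 45: drop; pos4(id84) recv 71: drop; pos5(id14) recv 84: fwd; pos6(id83) recv 14: drop; pos0(id29) recv 83: fwd
Round 2: pos3(id71) recv 95: fwd; pos6(id83) recv 84: fwd; pos1(id95) recv 83: drop
Round 3: pos4(id84) recv 95: fwd; pos0(id29) recv 84: fwd
Round 4: pos5(id14) recv 95: fwd; pos1(id95) recv 84: drop
Round 5: pos6(id83) recv 95: fwd
Round 6: pos0(id29) recv 95: fwd
Round 7: pos1(id95) recv 95: ELECTED
Message ID 84 originates at pos 4; dropped at pos 1 in round 4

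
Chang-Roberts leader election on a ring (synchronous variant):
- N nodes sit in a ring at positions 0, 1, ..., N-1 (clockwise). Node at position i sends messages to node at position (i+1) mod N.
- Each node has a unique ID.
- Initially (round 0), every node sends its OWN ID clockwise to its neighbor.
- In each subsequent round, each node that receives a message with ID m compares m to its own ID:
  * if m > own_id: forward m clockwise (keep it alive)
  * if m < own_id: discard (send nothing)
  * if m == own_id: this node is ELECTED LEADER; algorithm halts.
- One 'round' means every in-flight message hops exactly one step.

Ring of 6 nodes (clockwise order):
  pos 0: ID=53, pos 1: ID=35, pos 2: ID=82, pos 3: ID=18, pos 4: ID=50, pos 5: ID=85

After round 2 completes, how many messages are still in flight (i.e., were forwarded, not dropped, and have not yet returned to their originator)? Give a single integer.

Round 1: pos1(id35) recv 53: fwd; pos2(id82) recv 35: drop; pos3(id18) recv 82: fwd; pos4(id50) recv 18: drop; pos5(id85) recv 50: drop; pos0(id53) recv 85: fwd
Round 2: pos2(id82) recv 53: drop; pos4(id50) recv 82: fwd; pos1(id35) recv 85: fwd
After round 2: 2 messages still in flight

Answer: 2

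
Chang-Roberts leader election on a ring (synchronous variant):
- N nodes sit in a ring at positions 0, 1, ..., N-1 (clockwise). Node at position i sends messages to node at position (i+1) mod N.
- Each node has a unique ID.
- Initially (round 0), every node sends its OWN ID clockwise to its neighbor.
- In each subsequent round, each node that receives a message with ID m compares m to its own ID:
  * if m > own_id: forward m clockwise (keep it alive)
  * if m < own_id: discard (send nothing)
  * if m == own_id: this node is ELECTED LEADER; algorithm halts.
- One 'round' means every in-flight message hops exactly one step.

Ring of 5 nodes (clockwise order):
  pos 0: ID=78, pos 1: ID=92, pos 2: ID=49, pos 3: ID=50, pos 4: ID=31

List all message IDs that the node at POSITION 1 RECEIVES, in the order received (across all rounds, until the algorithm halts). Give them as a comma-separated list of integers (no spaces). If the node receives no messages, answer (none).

Answer: 78,92

Derivation:
Round 1: pos1(id92) recv 78: drop; pos2(id49) recv 92: fwd; pos3(id50) recv 49: drop; pos4(id31) recv 50: fwd; pos0(id78) recv 31: drop
Round 2: pos3(id50) recv 92: fwd; pos0(id78) recv 50: drop
Round 3: pos4(id31) recv 92: fwd
Round 4: pos0(id78) recv 92: fwd
Round 5: pos1(id92) recv 92: ELECTED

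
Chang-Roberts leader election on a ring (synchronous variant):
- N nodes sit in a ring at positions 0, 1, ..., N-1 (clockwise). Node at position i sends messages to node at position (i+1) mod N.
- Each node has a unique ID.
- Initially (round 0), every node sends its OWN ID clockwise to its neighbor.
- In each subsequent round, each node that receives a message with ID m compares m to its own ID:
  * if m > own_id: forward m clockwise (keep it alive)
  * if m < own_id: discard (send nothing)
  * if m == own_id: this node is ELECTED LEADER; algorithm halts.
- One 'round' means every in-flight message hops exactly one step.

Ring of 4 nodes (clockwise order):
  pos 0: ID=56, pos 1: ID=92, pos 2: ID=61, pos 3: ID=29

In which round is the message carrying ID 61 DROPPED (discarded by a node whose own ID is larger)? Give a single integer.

Answer: 3

Derivation:
Round 1: pos1(id92) recv 56: drop; pos2(id61) recv 92: fwd; pos3(id29) recv 61: fwd; pos0(id56) recv 29: drop
Round 2: pos3(id29) recv 92: fwd; pos0(id56) recv 61: fwd
Round 3: pos0(id56) recv 92: fwd; pos1(id92) recv 61: drop
Round 4: pos1(id92) recv 92: ELECTED
Message ID 61 originates at pos 2; dropped at pos 1 in round 3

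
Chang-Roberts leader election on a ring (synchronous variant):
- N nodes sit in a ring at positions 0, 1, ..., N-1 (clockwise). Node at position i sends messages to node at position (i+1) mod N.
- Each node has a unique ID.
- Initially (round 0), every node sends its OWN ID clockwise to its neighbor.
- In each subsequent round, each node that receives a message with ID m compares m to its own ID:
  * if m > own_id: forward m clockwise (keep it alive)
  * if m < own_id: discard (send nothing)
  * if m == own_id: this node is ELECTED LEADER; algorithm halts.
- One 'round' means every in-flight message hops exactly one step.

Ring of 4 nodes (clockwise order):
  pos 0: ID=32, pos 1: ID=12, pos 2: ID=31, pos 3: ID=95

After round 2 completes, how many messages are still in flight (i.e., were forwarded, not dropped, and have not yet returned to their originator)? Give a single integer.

Answer: 2

Derivation:
Round 1: pos1(id12) recv 32: fwd; pos2(id31) recv 12: drop; pos3(id95) recv 31: drop; pos0(id32) recv 95: fwd
Round 2: pos2(id31) recv 32: fwd; pos1(id12) recv 95: fwd
After round 2: 2 messages still in flight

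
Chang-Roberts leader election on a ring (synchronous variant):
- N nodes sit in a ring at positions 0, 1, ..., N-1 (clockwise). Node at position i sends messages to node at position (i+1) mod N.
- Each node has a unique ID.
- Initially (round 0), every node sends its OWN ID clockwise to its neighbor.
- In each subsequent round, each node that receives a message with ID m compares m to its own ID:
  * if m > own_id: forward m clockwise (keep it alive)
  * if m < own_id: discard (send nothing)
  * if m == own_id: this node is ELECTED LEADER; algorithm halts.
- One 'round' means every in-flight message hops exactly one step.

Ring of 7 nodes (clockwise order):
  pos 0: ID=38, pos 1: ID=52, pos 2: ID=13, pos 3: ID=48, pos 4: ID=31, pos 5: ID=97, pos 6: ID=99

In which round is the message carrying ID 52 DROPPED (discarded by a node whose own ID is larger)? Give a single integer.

Round 1: pos1(id52) recv 38: drop; pos2(id13) recv 52: fwd; pos3(id48) recv 13: drop; pos4(id31) recv 48: fwd; pos5(id97) recv 31: drop; pos6(id99) recv 97: drop; pos0(id38) recv 99: fwd
Round 2: pos3(id48) recv 52: fwd; pos5(id97) recv 48: drop; pos1(id52) recv 99: fwd
Round 3: pos4(id31) recv 52: fwd; pos2(id13) recv 99: fwd
Round 4: pos5(id97) recv 52: drop; pos3(id48) recv 99: fwd
Round 5: pos4(id31) recv 99: fwd
Round 6: pos5(id97) recv 99: fwd
Round 7: pos6(id99) recv 99: ELECTED
Message ID 52 originates at pos 1; dropped at pos 5 in round 4

Answer: 4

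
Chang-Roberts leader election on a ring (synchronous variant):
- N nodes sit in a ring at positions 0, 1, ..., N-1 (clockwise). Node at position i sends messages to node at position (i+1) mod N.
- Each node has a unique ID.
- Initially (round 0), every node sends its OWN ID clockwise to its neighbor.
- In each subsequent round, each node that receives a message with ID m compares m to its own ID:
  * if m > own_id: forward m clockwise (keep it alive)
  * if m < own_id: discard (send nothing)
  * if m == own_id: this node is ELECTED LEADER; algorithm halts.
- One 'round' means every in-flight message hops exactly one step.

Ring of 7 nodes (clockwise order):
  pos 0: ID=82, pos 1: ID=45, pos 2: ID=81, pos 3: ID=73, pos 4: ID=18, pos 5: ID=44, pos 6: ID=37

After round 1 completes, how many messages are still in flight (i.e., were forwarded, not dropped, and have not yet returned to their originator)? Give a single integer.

Round 1: pos1(id45) recv 82: fwd; pos2(id81) recv 45: drop; pos3(id73) recv 81: fwd; pos4(id18) recv 73: fwd; pos5(id44) recv 18: drop; pos6(id37) recv 44: fwd; pos0(id82) recv 37: drop
After round 1: 4 messages still in flight

Answer: 4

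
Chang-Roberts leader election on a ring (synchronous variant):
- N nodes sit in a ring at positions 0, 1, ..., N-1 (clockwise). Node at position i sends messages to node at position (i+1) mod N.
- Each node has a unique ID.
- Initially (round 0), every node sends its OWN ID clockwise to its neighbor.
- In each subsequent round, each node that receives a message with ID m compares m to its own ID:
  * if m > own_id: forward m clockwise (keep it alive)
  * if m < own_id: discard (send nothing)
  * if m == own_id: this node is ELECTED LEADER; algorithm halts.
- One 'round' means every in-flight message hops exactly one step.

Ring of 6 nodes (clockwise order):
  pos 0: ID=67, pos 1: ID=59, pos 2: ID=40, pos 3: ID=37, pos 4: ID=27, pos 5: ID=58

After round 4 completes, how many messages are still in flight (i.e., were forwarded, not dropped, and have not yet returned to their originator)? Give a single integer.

Answer: 2

Derivation:
Round 1: pos1(id59) recv 67: fwd; pos2(id40) recv 59: fwd; pos3(id37) recv 40: fwd; pos4(id27) recv 37: fwd; pos5(id58) recv 27: drop; pos0(id67) recv 58: drop
Round 2: pos2(id40) recv 67: fwd; pos3(id37) recv 59: fwd; pos4(id27) recv 40: fwd; pos5(id58) recv 37: drop
Round 3: pos3(id37) recv 67: fwd; pos4(id27) recv 59: fwd; pos5(id58) recv 40: drop
Round 4: pos4(id27) recv 67: fwd; pos5(id58) recv 59: fwd
After round 4: 2 messages still in flight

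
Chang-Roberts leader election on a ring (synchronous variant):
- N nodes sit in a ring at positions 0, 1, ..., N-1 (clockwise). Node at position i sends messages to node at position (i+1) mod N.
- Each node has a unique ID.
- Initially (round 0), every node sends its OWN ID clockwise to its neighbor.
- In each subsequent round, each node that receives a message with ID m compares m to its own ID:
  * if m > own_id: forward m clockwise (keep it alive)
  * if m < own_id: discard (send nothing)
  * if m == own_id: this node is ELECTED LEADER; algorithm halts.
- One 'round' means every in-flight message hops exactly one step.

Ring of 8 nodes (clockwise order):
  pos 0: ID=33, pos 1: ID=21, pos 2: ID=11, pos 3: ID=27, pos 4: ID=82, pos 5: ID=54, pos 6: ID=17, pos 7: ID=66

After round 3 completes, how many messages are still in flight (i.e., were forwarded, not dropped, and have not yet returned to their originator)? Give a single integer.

Answer: 3

Derivation:
Round 1: pos1(id21) recv 33: fwd; pos2(id11) recv 21: fwd; pos3(id27) recv 11: drop; pos4(id82) recv 27: drop; pos5(id54) recv 82: fwd; pos6(id17) recv 54: fwd; pos7(id66) recv 17: drop; pos0(id33) recv 66: fwd
Round 2: pos2(id11) recv 33: fwd; pos3(id27) recv 21: drop; pos6(id17) recv 82: fwd; pos7(id66) recv 54: drop; pos1(id21) recv 66: fwd
Round 3: pos3(id27) recv 33: fwd; pos7(id66) recv 82: fwd; pos2(id11) recv 66: fwd
After round 3: 3 messages still in flight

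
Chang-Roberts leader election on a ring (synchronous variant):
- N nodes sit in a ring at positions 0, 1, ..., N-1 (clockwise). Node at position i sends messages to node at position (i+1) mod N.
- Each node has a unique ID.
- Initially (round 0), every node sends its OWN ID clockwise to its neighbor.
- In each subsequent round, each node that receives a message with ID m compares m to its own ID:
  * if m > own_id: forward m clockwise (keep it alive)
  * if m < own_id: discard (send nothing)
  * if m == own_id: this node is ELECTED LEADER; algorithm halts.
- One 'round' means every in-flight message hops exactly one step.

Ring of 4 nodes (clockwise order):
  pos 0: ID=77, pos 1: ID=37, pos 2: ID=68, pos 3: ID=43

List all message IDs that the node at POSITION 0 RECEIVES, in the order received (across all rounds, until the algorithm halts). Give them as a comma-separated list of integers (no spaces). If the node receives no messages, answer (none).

Answer: 43,68,77

Derivation:
Round 1: pos1(id37) recv 77: fwd; pos2(id68) recv 37: drop; pos3(id43) recv 68: fwd; pos0(id77) recv 43: drop
Round 2: pos2(id68) recv 77: fwd; pos0(id77) recv 68: drop
Round 3: pos3(id43) recv 77: fwd
Round 4: pos0(id77) recv 77: ELECTED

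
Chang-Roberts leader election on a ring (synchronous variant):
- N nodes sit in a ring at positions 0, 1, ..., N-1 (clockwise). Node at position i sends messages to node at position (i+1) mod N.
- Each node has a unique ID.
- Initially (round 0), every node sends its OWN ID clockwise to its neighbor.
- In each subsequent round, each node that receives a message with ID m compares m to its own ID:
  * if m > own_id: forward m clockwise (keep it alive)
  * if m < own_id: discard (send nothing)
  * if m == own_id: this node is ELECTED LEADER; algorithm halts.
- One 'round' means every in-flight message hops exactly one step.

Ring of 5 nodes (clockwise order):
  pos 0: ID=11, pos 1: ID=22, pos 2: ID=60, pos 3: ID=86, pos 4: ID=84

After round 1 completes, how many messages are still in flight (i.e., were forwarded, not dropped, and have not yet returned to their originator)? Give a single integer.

Round 1: pos1(id22) recv 11: drop; pos2(id60) recv 22: drop; pos3(id86) recv 60: drop; pos4(id84) recv 86: fwd; pos0(id11) recv 84: fwd
After round 1: 2 messages still in flight

Answer: 2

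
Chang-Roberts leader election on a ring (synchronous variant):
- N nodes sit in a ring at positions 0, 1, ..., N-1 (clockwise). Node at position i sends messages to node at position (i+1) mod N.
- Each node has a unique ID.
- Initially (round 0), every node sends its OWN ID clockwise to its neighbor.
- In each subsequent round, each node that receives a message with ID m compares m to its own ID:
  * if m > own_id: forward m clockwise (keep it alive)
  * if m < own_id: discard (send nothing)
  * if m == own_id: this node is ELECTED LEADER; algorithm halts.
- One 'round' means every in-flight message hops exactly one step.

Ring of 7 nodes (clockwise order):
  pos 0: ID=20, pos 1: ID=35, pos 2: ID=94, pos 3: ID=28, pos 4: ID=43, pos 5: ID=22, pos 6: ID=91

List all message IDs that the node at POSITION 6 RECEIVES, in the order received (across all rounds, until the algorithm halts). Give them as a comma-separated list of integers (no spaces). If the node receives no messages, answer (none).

Round 1: pos1(id35) recv 20: drop; pos2(id94) recv 35: drop; pos3(id28) recv 94: fwd; pos4(id43) recv 28: drop; pos5(id22) recv 43: fwd; pos6(id91) recv 22: drop; pos0(id20) recv 91: fwd
Round 2: pos4(id43) recv 94: fwd; pos6(id91) recv 43: drop; pos1(id35) recv 91: fwd
Round 3: pos5(id22) recv 94: fwd; pos2(id94) recv 91: drop
Round 4: pos6(id91) recv 94: fwd
Round 5: pos0(id20) recv 94: fwd
Round 6: pos1(id35) recv 94: fwd
Round 7: pos2(id94) recv 94: ELECTED

Answer: 22,43,94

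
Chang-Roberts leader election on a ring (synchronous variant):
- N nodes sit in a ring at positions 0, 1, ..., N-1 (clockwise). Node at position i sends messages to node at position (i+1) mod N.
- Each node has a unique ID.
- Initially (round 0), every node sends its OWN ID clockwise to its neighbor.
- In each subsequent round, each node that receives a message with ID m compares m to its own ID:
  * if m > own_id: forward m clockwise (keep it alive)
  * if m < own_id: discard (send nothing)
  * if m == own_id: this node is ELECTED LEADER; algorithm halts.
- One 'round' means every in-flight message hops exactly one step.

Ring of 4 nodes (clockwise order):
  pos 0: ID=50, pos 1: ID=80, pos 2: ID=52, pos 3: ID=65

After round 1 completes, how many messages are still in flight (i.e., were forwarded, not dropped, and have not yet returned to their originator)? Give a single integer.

Answer: 2

Derivation:
Round 1: pos1(id80) recv 50: drop; pos2(id52) recv 80: fwd; pos3(id65) recv 52: drop; pos0(id50) recv 65: fwd
After round 1: 2 messages still in flight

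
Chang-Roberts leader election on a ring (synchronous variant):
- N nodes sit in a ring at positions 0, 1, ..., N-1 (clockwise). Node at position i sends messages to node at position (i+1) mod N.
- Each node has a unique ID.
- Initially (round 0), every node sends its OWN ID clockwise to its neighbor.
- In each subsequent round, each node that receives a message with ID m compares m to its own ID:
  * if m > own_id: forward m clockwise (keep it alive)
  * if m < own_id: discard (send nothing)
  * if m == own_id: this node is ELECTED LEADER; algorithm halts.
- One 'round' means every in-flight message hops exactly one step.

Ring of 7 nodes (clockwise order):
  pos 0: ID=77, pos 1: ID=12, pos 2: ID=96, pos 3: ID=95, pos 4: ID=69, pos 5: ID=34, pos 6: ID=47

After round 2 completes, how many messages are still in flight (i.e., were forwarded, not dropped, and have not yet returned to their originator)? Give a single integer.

Round 1: pos1(id12) recv 77: fwd; pos2(id96) recv 12: drop; pos3(id95) recv 96: fwd; pos4(id69) recv 95: fwd; pos5(id34) recv 69: fwd; pos6(id47) recv 34: drop; pos0(id77) recv 47: drop
Round 2: pos2(id96) recv 77: drop; pos4(id69) recv 96: fwd; pos5(id34) recv 95: fwd; pos6(id47) recv 69: fwd
After round 2: 3 messages still in flight

Answer: 3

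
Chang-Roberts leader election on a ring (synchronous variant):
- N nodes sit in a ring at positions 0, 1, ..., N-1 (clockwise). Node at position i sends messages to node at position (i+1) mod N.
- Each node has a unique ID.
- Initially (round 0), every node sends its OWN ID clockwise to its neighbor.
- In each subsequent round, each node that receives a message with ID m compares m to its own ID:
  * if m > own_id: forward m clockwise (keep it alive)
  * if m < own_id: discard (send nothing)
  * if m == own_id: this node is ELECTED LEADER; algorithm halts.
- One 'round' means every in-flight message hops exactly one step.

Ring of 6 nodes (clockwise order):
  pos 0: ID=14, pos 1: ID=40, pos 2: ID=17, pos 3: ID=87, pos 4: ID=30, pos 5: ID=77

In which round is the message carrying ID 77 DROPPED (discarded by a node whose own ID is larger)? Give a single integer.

Round 1: pos1(id40) recv 14: drop; pos2(id17) recv 40: fwd; pos3(id87) recv 17: drop; pos4(id30) recv 87: fwd; pos5(id77) recv 30: drop; pos0(id14) recv 77: fwd
Round 2: pos3(id87) recv 40: drop; pos5(id77) recv 87: fwd; pos1(id40) recv 77: fwd
Round 3: pos0(id14) recv 87: fwd; pos2(id17) recv 77: fwd
Round 4: pos1(id40) recv 87: fwd; pos3(id87) recv 77: drop
Round 5: pos2(id17) recv 87: fwd
Round 6: pos3(id87) recv 87: ELECTED
Message ID 77 originates at pos 5; dropped at pos 3 in round 4

Answer: 4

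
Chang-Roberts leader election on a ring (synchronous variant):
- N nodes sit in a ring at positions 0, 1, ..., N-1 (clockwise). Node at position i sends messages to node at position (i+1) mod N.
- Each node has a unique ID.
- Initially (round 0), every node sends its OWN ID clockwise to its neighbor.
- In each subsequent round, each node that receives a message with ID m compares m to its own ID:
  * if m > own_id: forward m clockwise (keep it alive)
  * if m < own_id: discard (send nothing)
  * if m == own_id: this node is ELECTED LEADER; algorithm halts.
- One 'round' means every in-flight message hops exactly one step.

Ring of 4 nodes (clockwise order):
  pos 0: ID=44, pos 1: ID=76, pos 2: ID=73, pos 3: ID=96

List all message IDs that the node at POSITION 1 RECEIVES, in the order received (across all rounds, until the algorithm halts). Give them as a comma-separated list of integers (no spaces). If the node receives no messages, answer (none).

Answer: 44,96

Derivation:
Round 1: pos1(id76) recv 44: drop; pos2(id73) recv 76: fwd; pos3(id96) recv 73: drop; pos0(id44) recv 96: fwd
Round 2: pos3(id96) recv 76: drop; pos1(id76) recv 96: fwd
Round 3: pos2(id73) recv 96: fwd
Round 4: pos3(id96) recv 96: ELECTED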